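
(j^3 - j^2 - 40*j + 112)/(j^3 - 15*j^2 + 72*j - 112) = (j + 7)/(j - 7)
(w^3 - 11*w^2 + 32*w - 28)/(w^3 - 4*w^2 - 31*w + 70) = (w - 2)/(w + 5)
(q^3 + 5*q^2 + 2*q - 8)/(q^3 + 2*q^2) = 1 + 3/q - 4/q^2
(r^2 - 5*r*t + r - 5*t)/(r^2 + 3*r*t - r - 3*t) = (r^2 - 5*r*t + r - 5*t)/(r^2 + 3*r*t - r - 3*t)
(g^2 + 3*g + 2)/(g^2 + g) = (g + 2)/g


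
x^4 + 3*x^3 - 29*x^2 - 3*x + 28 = (x - 4)*(x - 1)*(x + 1)*(x + 7)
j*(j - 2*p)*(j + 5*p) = j^3 + 3*j^2*p - 10*j*p^2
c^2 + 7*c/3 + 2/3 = (c + 1/3)*(c + 2)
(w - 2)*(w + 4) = w^2 + 2*w - 8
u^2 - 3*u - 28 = (u - 7)*(u + 4)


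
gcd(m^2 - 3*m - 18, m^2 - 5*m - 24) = m + 3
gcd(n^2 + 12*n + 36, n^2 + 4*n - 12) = n + 6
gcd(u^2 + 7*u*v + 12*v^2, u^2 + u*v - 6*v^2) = u + 3*v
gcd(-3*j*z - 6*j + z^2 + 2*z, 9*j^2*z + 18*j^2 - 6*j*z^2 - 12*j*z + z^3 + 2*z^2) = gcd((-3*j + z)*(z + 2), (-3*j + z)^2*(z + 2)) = -3*j*z - 6*j + z^2 + 2*z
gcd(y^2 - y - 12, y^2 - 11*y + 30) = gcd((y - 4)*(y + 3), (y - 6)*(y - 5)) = 1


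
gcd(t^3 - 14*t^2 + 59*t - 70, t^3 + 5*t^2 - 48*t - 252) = t - 7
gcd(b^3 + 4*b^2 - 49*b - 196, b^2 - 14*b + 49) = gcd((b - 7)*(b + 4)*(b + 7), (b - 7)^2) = b - 7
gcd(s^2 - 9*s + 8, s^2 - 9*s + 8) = s^2 - 9*s + 8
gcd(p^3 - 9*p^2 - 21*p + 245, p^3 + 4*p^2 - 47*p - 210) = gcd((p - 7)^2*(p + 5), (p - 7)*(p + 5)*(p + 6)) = p^2 - 2*p - 35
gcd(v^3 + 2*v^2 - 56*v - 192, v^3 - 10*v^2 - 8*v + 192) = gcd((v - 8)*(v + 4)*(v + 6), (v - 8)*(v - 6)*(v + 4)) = v^2 - 4*v - 32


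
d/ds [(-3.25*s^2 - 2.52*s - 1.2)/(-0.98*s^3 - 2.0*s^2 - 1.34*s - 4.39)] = (-3.185*s^4 - 4.9392*s^3 - 4.213*s^2 + 23.735*s + 9.4548)/(0.9604*s^6 + 3.92*s^5 + 6.6264*s^4 + 13.9644*s^3 + 19.3556*s^2 + 11.7652*s + 19.2721)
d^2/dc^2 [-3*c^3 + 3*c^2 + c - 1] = 6 - 18*c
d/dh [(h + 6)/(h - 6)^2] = (-h - 18)/(h - 6)^3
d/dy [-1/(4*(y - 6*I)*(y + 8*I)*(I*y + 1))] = (-3*I*y^2 + 2*y - 50*I)/(4*(y^6 + 2*I*y^5 + 99*y^4 + 4*I*y^3 + 2596*y^2 - 4800*I*y - 2304))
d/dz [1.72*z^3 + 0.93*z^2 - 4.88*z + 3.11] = 5.16*z^2 + 1.86*z - 4.88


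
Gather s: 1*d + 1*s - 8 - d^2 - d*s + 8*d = -d^2 + 9*d + s*(1 - d) - 8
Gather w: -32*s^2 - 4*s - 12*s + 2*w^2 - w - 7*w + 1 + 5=-32*s^2 - 16*s + 2*w^2 - 8*w + 6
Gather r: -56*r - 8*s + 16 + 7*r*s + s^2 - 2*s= r*(7*s - 56) + s^2 - 10*s + 16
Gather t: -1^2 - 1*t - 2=-t - 3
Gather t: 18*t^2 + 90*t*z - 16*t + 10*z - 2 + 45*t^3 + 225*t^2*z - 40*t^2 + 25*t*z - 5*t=45*t^3 + t^2*(225*z - 22) + t*(115*z - 21) + 10*z - 2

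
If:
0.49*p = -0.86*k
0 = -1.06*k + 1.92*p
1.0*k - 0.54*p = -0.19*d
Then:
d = 0.00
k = 0.00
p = 0.00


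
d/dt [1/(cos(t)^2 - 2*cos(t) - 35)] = 2*(cos(t) - 1)*sin(t)/(sin(t)^2 + 2*cos(t) + 34)^2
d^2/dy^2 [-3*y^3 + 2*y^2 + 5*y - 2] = 4 - 18*y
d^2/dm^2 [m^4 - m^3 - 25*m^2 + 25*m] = 12*m^2 - 6*m - 50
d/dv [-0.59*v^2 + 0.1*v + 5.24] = 0.1 - 1.18*v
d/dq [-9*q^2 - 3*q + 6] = -18*q - 3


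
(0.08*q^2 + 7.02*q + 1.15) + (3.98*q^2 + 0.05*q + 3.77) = 4.06*q^2 + 7.07*q + 4.92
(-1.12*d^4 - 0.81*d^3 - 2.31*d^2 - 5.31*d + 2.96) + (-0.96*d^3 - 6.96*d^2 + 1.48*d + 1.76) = -1.12*d^4 - 1.77*d^3 - 9.27*d^2 - 3.83*d + 4.72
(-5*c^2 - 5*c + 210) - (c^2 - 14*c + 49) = -6*c^2 + 9*c + 161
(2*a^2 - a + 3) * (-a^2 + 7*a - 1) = -2*a^4 + 15*a^3 - 12*a^2 + 22*a - 3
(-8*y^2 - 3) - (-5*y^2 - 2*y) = -3*y^2 + 2*y - 3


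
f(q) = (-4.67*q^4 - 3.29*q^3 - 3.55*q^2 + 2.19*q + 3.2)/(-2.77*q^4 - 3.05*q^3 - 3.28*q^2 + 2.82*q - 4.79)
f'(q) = (-18.68*q^3 - 9.87*q^2 - 7.1*q + 2.19)/(-2.77*q^4 - 3.05*q^3 - 3.28*q^2 + 2.82*q - 4.79) + (11.08*q^3 + 9.15*q^2 + 6.56*q - 2.82)*(-4.67*q^4 - 3.29*q^3 - 3.55*q^2 + 2.19*q + 3.2)/(-2.77*q^4 - 3.05*q^3 - 3.28*q^2 + 2.82*q - 4.79)^2 = (5.13020000000002*q^6 + 10.9682*q^5 - 21.3456*q^4 + 119.7366*q^3 + 73.7295*q^2 + 55.001*q - 19.5141)/(7.6729*q^8 + 16.897*q^7 + 27.4737*q^6 + 4.3852*q^5 + 20.093*q^4 + 10.7198*q^3 + 39.3748*q^2 - 27.0156*q + 22.9441)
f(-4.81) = 1.80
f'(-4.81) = 0.01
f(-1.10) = 0.50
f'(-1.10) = -1.35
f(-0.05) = -0.62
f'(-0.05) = -0.91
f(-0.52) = -0.18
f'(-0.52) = -0.98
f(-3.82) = 1.80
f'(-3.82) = -0.01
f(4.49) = 1.54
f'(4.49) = 0.03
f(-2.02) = 1.48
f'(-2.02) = -0.59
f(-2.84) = 1.74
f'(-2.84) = -0.14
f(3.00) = 1.47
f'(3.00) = 0.08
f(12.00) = 1.63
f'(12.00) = 0.00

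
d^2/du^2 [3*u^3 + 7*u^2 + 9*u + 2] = 18*u + 14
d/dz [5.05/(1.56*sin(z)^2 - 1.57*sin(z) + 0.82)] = (7.9285 - 15.756*sin(z))*cos(z)/(1.56*sin(z)^2 - 1.57*sin(z) + 0.82)^2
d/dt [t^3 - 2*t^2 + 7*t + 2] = 3*t^2 - 4*t + 7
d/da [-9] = 0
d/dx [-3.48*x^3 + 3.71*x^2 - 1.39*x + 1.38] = -10.44*x^2 + 7.42*x - 1.39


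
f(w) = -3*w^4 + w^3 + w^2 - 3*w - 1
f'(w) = -12*w^3 + 3*w^2 + 2*w - 3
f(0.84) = -3.72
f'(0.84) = -6.32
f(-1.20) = -3.91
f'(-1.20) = 19.66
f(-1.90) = -37.65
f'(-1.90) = 86.34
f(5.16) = -1979.23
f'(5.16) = -1561.46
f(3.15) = -264.64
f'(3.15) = -342.00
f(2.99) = -214.08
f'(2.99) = -290.97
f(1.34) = -10.49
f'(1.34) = -23.81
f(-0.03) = -0.91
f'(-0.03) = -3.06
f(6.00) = -3655.00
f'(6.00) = -2475.00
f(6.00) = -3655.00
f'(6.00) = -2475.00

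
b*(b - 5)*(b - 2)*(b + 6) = b^4 - b^3 - 32*b^2 + 60*b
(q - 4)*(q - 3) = q^2 - 7*q + 12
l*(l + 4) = l^2 + 4*l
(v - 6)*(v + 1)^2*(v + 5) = v^4 + v^3 - 31*v^2 - 61*v - 30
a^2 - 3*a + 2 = (a - 2)*(a - 1)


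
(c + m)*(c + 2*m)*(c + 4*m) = c^3 + 7*c^2*m + 14*c*m^2 + 8*m^3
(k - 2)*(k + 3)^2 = k^3 + 4*k^2 - 3*k - 18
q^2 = q^2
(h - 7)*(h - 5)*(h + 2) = h^3 - 10*h^2 + 11*h + 70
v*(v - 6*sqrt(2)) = v^2 - 6*sqrt(2)*v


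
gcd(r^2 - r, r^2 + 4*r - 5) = r - 1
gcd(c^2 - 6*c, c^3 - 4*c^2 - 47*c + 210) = c - 6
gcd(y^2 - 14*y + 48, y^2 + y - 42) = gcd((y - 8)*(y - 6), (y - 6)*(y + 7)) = y - 6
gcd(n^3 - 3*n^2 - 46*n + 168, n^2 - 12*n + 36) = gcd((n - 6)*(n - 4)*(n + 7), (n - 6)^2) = n - 6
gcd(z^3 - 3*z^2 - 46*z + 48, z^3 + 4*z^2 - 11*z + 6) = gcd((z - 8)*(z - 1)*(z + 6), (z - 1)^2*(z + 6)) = z^2 + 5*z - 6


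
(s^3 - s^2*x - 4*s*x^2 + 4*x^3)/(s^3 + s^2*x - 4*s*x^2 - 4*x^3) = (s - x)/(s + x)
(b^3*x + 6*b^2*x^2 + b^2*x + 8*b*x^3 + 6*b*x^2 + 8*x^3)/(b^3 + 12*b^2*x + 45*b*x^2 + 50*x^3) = x*(b^2 + 4*b*x + b + 4*x)/(b^2 + 10*b*x + 25*x^2)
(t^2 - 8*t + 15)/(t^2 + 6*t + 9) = (t^2 - 8*t + 15)/(t^2 + 6*t + 9)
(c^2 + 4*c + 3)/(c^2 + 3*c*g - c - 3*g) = (c^2 + 4*c + 3)/(c^2 + 3*c*g - c - 3*g)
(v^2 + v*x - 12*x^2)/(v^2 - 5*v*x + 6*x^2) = (-v - 4*x)/(-v + 2*x)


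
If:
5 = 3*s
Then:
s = 5/3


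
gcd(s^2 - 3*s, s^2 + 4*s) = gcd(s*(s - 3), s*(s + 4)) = s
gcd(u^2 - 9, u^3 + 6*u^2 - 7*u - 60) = u - 3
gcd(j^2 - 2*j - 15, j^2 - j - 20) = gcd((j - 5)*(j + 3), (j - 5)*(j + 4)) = j - 5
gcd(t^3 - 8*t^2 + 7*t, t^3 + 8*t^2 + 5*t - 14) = t - 1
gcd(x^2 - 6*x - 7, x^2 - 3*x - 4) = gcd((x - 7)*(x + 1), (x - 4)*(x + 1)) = x + 1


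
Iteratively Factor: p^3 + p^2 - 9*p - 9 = (p + 1)*(p^2 - 9) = (p + 1)*(p + 3)*(p - 3)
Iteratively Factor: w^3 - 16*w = (w)*(w^2 - 16) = w*(w - 4)*(w + 4)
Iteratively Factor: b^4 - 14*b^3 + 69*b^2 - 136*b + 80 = (b - 4)*(b^3 - 10*b^2 + 29*b - 20) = (b - 4)*(b - 1)*(b^2 - 9*b + 20) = (b - 5)*(b - 4)*(b - 1)*(b - 4)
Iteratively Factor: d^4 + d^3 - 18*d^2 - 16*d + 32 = (d - 1)*(d^3 + 2*d^2 - 16*d - 32) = (d - 1)*(d + 2)*(d^2 - 16) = (d - 1)*(d + 2)*(d + 4)*(d - 4)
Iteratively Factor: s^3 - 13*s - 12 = (s + 3)*(s^2 - 3*s - 4) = (s - 4)*(s + 3)*(s + 1)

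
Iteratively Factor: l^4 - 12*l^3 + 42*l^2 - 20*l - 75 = (l - 5)*(l^3 - 7*l^2 + 7*l + 15) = (l - 5)^2*(l^2 - 2*l - 3) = (l - 5)^2*(l + 1)*(l - 3)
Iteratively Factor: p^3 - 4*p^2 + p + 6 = (p + 1)*(p^2 - 5*p + 6) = (p - 2)*(p + 1)*(p - 3)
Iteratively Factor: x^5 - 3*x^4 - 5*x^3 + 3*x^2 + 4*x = (x)*(x^4 - 3*x^3 - 5*x^2 + 3*x + 4) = x*(x - 1)*(x^3 - 2*x^2 - 7*x - 4) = x*(x - 1)*(x + 1)*(x^2 - 3*x - 4) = x*(x - 4)*(x - 1)*(x + 1)*(x + 1)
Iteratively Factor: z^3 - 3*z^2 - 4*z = (z - 4)*(z^2 + z) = z*(z - 4)*(z + 1)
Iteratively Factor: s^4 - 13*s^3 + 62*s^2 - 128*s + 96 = (s - 2)*(s^3 - 11*s^2 + 40*s - 48) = (s - 4)*(s - 2)*(s^2 - 7*s + 12) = (s - 4)^2*(s - 2)*(s - 3)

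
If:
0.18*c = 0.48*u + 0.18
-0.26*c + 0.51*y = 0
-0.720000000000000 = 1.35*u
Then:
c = -0.42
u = -0.53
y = -0.22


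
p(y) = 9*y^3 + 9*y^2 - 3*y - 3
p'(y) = 27*y^2 + 18*y - 3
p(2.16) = 123.21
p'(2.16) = 161.85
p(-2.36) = -64.09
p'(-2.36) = 104.90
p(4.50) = 985.88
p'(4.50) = 624.75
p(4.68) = 1102.61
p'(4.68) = 672.60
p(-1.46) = -7.44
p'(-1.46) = 28.27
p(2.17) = 124.83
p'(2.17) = 163.20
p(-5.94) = -1553.89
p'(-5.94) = 842.74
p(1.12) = 17.57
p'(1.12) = 51.03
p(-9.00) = -5808.00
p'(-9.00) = 2022.00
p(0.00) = -3.00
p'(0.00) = -3.00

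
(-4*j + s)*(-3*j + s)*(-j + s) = -12*j^3 + 19*j^2*s - 8*j*s^2 + s^3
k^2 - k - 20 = (k - 5)*(k + 4)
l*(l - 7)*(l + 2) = l^3 - 5*l^2 - 14*l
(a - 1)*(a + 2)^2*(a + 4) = a^4 + 7*a^3 + 12*a^2 - 4*a - 16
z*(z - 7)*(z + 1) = z^3 - 6*z^2 - 7*z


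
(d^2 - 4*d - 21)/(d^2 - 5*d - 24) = (d - 7)/(d - 8)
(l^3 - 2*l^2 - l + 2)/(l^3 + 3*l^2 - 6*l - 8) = (l - 1)/(l + 4)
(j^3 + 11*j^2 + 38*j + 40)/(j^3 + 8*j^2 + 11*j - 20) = (j + 2)/(j - 1)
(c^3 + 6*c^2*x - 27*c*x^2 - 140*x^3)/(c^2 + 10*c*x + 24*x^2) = (c^2 + 2*c*x - 35*x^2)/(c + 6*x)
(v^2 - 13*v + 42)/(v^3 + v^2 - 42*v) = (v - 7)/(v*(v + 7))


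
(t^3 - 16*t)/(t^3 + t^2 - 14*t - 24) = t*(t + 4)/(t^2 + 5*t + 6)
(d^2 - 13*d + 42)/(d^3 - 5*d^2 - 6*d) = (d - 7)/(d*(d + 1))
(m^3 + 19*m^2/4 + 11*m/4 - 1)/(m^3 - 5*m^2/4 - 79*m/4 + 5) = (m + 1)/(m - 5)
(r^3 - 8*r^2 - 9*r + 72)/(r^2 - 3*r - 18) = (r^2 - 11*r + 24)/(r - 6)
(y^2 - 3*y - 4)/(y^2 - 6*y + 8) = (y + 1)/(y - 2)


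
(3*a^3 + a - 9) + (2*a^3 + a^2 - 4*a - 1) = 5*a^3 + a^2 - 3*a - 10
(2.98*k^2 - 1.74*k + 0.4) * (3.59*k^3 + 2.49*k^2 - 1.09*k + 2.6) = 10.6982*k^5 + 1.1736*k^4 - 6.1448*k^3 + 10.6406*k^2 - 4.96*k + 1.04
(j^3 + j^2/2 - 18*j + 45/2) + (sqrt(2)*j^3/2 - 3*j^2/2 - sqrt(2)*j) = sqrt(2)*j^3/2 + j^3 - j^2 - 18*j - sqrt(2)*j + 45/2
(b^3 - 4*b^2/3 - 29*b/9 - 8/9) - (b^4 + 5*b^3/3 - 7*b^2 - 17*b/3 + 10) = -b^4 - 2*b^3/3 + 17*b^2/3 + 22*b/9 - 98/9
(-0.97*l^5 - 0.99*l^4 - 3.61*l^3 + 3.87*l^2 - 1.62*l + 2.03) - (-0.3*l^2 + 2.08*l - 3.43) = -0.97*l^5 - 0.99*l^4 - 3.61*l^3 + 4.17*l^2 - 3.7*l + 5.46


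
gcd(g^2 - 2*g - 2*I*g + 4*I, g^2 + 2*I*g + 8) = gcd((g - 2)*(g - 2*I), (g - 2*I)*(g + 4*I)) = g - 2*I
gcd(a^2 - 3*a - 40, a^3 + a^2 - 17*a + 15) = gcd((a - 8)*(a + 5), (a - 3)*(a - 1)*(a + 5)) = a + 5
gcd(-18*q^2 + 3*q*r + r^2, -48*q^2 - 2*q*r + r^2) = 6*q + r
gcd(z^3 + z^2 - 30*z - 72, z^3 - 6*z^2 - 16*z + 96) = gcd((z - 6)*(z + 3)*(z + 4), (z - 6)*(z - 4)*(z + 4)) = z^2 - 2*z - 24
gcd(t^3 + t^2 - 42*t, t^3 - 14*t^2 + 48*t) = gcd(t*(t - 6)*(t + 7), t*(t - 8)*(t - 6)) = t^2 - 6*t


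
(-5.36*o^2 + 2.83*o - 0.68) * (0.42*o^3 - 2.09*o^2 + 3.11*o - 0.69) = -2.2512*o^5 + 12.391*o^4 - 22.8699*o^3 + 13.9209*o^2 - 4.0675*o + 0.4692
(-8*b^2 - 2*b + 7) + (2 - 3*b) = -8*b^2 - 5*b + 9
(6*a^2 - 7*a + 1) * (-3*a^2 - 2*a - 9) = -18*a^4 + 9*a^3 - 43*a^2 + 61*a - 9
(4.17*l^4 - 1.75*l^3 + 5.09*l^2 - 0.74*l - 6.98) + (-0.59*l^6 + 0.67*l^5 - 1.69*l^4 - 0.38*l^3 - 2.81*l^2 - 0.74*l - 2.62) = -0.59*l^6 + 0.67*l^5 + 2.48*l^4 - 2.13*l^3 + 2.28*l^2 - 1.48*l - 9.6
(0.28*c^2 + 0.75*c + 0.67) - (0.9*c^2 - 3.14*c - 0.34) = -0.62*c^2 + 3.89*c + 1.01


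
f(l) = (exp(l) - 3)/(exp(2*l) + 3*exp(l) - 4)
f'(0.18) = 12.25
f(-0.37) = 1.59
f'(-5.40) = 0.00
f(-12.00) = 0.75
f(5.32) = 0.00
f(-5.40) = 0.75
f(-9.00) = 0.75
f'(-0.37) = 2.84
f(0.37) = -0.64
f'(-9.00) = 0.00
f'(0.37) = 2.82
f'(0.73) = 0.64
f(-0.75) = 1.07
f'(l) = (exp(l) - 3)*(-2*exp(2*l) - 3*exp(l))/(exp(2*l) + 3*exp(l) - 4)^2 + exp(l)/(exp(2*l) + 3*exp(l) - 4)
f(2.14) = 0.06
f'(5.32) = -0.00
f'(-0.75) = 0.65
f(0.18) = -1.76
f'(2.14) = -0.02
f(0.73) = -0.14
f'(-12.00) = 0.00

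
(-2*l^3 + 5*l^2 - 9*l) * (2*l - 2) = -4*l^4 + 14*l^3 - 28*l^2 + 18*l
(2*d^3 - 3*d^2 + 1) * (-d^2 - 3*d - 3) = -2*d^5 - 3*d^4 + 3*d^3 + 8*d^2 - 3*d - 3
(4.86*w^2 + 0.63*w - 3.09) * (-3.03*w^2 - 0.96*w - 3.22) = -14.7258*w^4 - 6.5745*w^3 - 6.8913*w^2 + 0.9378*w + 9.9498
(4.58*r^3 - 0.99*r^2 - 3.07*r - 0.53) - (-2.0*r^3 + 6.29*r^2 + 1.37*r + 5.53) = 6.58*r^3 - 7.28*r^2 - 4.44*r - 6.06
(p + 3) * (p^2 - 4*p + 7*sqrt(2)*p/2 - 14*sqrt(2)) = p^3 - p^2 + 7*sqrt(2)*p^2/2 - 12*p - 7*sqrt(2)*p/2 - 42*sqrt(2)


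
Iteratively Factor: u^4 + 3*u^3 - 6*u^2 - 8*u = (u + 4)*(u^3 - u^2 - 2*u) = (u + 1)*(u + 4)*(u^2 - 2*u) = u*(u + 1)*(u + 4)*(u - 2)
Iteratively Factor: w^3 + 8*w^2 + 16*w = (w)*(w^2 + 8*w + 16) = w*(w + 4)*(w + 4)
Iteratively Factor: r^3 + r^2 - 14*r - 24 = (r + 3)*(r^2 - 2*r - 8) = (r + 2)*(r + 3)*(r - 4)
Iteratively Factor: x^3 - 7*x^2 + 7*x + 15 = (x - 5)*(x^2 - 2*x - 3) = (x - 5)*(x + 1)*(x - 3)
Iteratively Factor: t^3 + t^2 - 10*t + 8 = (t - 1)*(t^2 + 2*t - 8) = (t - 2)*(t - 1)*(t + 4)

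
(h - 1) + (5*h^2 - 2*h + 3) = 5*h^2 - h + 2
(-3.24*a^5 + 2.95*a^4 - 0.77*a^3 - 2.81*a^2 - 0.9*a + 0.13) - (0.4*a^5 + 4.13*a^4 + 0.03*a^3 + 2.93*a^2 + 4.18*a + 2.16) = -3.64*a^5 - 1.18*a^4 - 0.8*a^3 - 5.74*a^2 - 5.08*a - 2.03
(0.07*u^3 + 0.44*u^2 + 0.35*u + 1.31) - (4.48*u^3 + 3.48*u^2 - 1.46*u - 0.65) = -4.41*u^3 - 3.04*u^2 + 1.81*u + 1.96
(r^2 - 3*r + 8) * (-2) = -2*r^2 + 6*r - 16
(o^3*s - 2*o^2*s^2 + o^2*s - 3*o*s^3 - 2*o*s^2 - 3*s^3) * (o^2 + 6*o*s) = o^5*s + 4*o^4*s^2 + o^4*s - 15*o^3*s^3 + 4*o^3*s^2 - 18*o^2*s^4 - 15*o^2*s^3 - 18*o*s^4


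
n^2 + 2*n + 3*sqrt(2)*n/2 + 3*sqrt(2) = (n + 2)*(n + 3*sqrt(2)/2)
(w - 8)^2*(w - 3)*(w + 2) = w^4 - 17*w^3 + 74*w^2 + 32*w - 384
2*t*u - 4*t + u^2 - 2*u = (2*t + u)*(u - 2)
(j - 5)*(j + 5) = j^2 - 25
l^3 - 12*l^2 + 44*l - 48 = (l - 6)*(l - 4)*(l - 2)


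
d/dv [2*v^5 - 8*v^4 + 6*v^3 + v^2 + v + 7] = 10*v^4 - 32*v^3 + 18*v^2 + 2*v + 1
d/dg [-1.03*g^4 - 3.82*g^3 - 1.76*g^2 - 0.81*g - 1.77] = -4.12*g^3 - 11.46*g^2 - 3.52*g - 0.81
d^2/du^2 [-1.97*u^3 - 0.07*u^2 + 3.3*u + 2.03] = -11.82*u - 0.14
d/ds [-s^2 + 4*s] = 4 - 2*s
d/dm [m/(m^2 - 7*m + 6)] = (6 - m^2)/(m^4 - 14*m^3 + 61*m^2 - 84*m + 36)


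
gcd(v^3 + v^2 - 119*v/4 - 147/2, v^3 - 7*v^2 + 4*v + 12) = v - 6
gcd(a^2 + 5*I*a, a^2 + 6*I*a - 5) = a + 5*I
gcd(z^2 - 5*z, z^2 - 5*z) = z^2 - 5*z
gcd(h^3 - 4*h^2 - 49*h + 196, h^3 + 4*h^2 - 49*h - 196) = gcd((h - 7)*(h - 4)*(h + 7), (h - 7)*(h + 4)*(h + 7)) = h^2 - 49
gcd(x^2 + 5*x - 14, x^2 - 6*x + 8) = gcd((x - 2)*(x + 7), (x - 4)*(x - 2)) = x - 2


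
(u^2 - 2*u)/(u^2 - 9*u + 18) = u*(u - 2)/(u^2 - 9*u + 18)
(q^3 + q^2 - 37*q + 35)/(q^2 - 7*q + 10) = (q^2 + 6*q - 7)/(q - 2)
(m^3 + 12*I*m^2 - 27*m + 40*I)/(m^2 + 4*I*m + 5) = m + 8*I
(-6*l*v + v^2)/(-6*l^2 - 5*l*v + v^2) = v/(l + v)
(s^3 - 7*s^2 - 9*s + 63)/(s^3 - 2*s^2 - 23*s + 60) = (s^2 - 4*s - 21)/(s^2 + s - 20)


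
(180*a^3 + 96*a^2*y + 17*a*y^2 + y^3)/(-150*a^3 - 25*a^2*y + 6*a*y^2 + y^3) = (6*a + y)/(-5*a + y)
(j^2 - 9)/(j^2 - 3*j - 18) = (j - 3)/(j - 6)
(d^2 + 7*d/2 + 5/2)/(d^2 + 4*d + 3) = (d + 5/2)/(d + 3)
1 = 1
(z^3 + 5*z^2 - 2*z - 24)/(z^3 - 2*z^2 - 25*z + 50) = (z^2 + 7*z + 12)/(z^2 - 25)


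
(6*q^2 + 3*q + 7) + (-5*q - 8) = 6*q^2 - 2*q - 1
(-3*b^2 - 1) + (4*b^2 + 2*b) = b^2 + 2*b - 1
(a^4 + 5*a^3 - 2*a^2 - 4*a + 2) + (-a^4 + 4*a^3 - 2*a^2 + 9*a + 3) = 9*a^3 - 4*a^2 + 5*a + 5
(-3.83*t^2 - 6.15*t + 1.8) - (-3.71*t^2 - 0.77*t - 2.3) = -0.12*t^2 - 5.38*t + 4.1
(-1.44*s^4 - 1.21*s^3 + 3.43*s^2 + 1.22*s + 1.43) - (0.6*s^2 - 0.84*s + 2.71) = -1.44*s^4 - 1.21*s^3 + 2.83*s^2 + 2.06*s - 1.28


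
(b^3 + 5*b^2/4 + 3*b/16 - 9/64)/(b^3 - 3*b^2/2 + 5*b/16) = (16*b^2 + 24*b + 9)/(4*b*(4*b - 5))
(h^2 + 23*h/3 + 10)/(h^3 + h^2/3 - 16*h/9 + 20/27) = 9*(h + 6)/(9*h^2 - 12*h + 4)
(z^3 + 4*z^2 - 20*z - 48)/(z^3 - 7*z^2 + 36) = (z^2 + 2*z - 24)/(z^2 - 9*z + 18)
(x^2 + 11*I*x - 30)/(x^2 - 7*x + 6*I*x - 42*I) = (x + 5*I)/(x - 7)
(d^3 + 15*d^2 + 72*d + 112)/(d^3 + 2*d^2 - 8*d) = (d^2 + 11*d + 28)/(d*(d - 2))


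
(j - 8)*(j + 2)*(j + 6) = j^3 - 52*j - 96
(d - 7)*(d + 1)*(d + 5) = d^3 - d^2 - 37*d - 35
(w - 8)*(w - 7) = w^2 - 15*w + 56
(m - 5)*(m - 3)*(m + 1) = m^3 - 7*m^2 + 7*m + 15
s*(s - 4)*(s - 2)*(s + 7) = s^4 + s^3 - 34*s^2 + 56*s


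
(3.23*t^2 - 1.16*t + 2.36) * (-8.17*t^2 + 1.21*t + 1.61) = -26.3891*t^4 + 13.3855*t^3 - 15.4845*t^2 + 0.988*t + 3.7996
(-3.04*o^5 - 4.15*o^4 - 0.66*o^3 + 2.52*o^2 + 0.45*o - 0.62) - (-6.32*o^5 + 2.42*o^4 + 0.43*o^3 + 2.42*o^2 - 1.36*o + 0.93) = 3.28*o^5 - 6.57*o^4 - 1.09*o^3 + 0.1*o^2 + 1.81*o - 1.55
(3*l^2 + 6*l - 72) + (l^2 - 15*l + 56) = 4*l^2 - 9*l - 16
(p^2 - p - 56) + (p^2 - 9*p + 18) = 2*p^2 - 10*p - 38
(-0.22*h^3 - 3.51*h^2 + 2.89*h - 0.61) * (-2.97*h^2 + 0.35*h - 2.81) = 0.6534*h^5 + 10.3477*h^4 - 9.1936*h^3 + 12.6863*h^2 - 8.3344*h + 1.7141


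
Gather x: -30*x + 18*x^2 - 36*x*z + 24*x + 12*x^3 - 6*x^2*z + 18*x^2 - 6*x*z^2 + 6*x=12*x^3 + x^2*(36 - 6*z) + x*(-6*z^2 - 36*z)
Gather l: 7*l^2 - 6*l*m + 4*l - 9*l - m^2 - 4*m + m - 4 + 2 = 7*l^2 + l*(-6*m - 5) - m^2 - 3*m - 2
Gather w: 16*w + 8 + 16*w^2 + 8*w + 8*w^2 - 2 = 24*w^2 + 24*w + 6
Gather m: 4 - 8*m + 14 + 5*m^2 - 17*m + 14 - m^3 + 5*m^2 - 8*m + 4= -m^3 + 10*m^2 - 33*m + 36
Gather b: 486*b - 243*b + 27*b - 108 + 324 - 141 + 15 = 270*b + 90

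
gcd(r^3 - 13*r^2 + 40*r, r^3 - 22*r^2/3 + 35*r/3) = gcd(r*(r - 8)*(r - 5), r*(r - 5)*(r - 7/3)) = r^2 - 5*r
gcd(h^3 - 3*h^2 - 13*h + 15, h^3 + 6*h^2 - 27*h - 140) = h - 5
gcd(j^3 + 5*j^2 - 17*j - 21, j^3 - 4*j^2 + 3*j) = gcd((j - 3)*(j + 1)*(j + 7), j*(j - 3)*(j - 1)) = j - 3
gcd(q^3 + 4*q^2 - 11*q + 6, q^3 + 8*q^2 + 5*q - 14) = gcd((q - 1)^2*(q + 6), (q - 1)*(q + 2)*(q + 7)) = q - 1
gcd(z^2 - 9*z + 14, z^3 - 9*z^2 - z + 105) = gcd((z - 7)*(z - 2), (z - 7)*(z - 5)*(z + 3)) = z - 7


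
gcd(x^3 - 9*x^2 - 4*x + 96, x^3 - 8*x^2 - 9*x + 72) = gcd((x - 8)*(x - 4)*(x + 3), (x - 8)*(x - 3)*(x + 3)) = x^2 - 5*x - 24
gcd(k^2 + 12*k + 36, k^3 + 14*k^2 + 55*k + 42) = k + 6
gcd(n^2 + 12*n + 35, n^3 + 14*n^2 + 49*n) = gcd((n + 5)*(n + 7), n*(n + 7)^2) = n + 7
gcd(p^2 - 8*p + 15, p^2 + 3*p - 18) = p - 3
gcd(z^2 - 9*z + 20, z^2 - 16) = z - 4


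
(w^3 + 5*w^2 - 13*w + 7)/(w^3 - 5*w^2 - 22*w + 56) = (w^3 + 5*w^2 - 13*w + 7)/(w^3 - 5*w^2 - 22*w + 56)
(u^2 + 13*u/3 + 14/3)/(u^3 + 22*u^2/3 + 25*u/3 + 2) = (3*u^2 + 13*u + 14)/(3*u^3 + 22*u^2 + 25*u + 6)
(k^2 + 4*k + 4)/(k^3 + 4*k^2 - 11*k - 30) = (k + 2)/(k^2 + 2*k - 15)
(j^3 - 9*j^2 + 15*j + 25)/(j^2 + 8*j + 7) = (j^2 - 10*j + 25)/(j + 7)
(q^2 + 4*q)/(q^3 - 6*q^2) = (q + 4)/(q*(q - 6))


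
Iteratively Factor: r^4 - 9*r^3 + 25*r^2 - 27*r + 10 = (r - 2)*(r^3 - 7*r^2 + 11*r - 5) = (r - 5)*(r - 2)*(r^2 - 2*r + 1) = (r - 5)*(r - 2)*(r - 1)*(r - 1)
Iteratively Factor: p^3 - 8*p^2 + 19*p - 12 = (p - 4)*(p^2 - 4*p + 3) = (p - 4)*(p - 1)*(p - 3)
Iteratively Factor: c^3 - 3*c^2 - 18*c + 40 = (c + 4)*(c^2 - 7*c + 10) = (c - 2)*(c + 4)*(c - 5)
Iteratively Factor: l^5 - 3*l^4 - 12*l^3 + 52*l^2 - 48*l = (l)*(l^4 - 3*l^3 - 12*l^2 + 52*l - 48) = l*(l - 3)*(l^3 - 12*l + 16) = l*(l - 3)*(l - 2)*(l^2 + 2*l - 8) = l*(l - 3)*(l - 2)*(l + 4)*(l - 2)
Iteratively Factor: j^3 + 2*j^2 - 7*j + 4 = (j + 4)*(j^2 - 2*j + 1) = (j - 1)*(j + 4)*(j - 1)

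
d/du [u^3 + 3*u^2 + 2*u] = 3*u^2 + 6*u + 2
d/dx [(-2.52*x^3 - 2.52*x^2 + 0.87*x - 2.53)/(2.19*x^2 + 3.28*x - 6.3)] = (-5.5188*x^4 - 16.5312*x^3 + 37.4571*x^2 + 42.8334*x + 2.8174)/(4.7961*x^4 + 14.3664*x^3 - 16.8356*x^2 - 41.328*x + 39.69)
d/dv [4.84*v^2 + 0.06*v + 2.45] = 9.68*v + 0.06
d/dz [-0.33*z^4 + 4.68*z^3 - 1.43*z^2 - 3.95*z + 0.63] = -1.32*z^3 + 14.04*z^2 - 2.86*z - 3.95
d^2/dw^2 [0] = 0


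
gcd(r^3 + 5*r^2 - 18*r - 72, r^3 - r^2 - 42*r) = r + 6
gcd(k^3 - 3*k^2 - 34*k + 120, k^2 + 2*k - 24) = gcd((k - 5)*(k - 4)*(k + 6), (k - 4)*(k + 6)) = k^2 + 2*k - 24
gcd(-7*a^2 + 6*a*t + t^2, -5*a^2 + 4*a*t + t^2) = -a + t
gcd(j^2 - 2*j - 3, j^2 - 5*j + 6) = j - 3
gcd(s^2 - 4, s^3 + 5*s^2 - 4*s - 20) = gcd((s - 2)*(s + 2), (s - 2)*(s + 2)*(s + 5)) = s^2 - 4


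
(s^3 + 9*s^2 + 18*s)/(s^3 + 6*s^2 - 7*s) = (s^2 + 9*s + 18)/(s^2 + 6*s - 7)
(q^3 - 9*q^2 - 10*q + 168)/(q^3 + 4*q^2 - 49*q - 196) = (q - 6)/(q + 7)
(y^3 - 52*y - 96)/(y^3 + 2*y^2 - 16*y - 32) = (y^2 - 2*y - 48)/(y^2 - 16)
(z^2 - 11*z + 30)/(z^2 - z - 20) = (z - 6)/(z + 4)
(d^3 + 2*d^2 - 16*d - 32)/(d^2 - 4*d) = d + 6 + 8/d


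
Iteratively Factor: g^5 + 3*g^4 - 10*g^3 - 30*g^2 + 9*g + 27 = (g - 1)*(g^4 + 4*g^3 - 6*g^2 - 36*g - 27) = (g - 1)*(g + 3)*(g^3 + g^2 - 9*g - 9) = (g - 1)*(g + 1)*(g + 3)*(g^2 - 9) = (g - 1)*(g + 1)*(g + 3)^2*(g - 3)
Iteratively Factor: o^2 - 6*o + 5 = (o - 1)*(o - 5)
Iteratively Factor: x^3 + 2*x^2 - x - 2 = (x + 1)*(x^2 + x - 2) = (x - 1)*(x + 1)*(x + 2)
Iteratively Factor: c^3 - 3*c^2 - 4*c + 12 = (c + 2)*(c^2 - 5*c + 6) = (c - 2)*(c + 2)*(c - 3)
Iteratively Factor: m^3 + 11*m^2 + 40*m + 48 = (m + 3)*(m^2 + 8*m + 16) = (m + 3)*(m + 4)*(m + 4)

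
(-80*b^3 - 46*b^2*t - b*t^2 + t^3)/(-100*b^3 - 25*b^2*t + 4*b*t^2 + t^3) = (-16*b^2 - 6*b*t + t^2)/(-20*b^2 - b*t + t^2)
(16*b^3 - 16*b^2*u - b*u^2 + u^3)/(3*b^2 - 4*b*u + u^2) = (-16*b^2 + u^2)/(-3*b + u)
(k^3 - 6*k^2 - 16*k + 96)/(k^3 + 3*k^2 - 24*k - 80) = (k^2 - 10*k + 24)/(k^2 - k - 20)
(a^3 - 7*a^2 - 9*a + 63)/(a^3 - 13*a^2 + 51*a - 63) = (a + 3)/(a - 3)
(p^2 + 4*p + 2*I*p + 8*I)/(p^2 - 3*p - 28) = (p + 2*I)/(p - 7)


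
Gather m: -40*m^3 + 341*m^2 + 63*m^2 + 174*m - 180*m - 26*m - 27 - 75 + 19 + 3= -40*m^3 + 404*m^2 - 32*m - 80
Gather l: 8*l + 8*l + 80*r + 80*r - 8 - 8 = 16*l + 160*r - 16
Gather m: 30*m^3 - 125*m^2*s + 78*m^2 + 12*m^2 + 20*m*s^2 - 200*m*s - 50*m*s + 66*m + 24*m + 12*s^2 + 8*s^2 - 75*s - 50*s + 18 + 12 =30*m^3 + m^2*(90 - 125*s) + m*(20*s^2 - 250*s + 90) + 20*s^2 - 125*s + 30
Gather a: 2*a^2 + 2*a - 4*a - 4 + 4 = 2*a^2 - 2*a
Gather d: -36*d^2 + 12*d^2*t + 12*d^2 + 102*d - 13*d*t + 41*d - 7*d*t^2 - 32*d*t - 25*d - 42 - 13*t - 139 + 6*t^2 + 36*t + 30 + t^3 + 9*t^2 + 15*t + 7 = d^2*(12*t - 24) + d*(-7*t^2 - 45*t + 118) + t^3 + 15*t^2 + 38*t - 144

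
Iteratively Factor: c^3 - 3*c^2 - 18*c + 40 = (c + 4)*(c^2 - 7*c + 10) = (c - 2)*(c + 4)*(c - 5)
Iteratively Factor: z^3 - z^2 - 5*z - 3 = (z + 1)*(z^2 - 2*z - 3) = (z + 1)^2*(z - 3)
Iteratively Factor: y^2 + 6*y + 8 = (y + 2)*(y + 4)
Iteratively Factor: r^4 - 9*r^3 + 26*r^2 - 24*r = (r)*(r^3 - 9*r^2 + 26*r - 24) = r*(r - 3)*(r^2 - 6*r + 8) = r*(r - 3)*(r - 2)*(r - 4)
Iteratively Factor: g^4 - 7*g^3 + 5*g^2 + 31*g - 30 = (g - 5)*(g^3 - 2*g^2 - 5*g + 6) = (g - 5)*(g - 1)*(g^2 - g - 6) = (g - 5)*(g - 3)*(g - 1)*(g + 2)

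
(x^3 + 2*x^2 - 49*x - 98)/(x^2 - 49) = x + 2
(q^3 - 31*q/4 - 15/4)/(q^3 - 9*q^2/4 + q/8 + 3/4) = 2*(2*q^2 - q - 15)/(4*q^2 - 11*q + 6)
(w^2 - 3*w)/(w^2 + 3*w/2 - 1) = 2*w*(w - 3)/(2*w^2 + 3*w - 2)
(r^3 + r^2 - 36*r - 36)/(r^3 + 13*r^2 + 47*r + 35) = (r^2 - 36)/(r^2 + 12*r + 35)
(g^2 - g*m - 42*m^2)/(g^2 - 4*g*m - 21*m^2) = (g + 6*m)/(g + 3*m)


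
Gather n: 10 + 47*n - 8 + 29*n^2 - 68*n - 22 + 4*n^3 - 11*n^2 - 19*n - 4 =4*n^3 + 18*n^2 - 40*n - 24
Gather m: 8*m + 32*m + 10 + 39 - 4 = 40*m + 45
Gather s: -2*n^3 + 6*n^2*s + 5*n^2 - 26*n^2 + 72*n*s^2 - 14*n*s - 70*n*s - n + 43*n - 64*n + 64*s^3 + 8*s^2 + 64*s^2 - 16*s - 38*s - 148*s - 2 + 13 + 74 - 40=-2*n^3 - 21*n^2 - 22*n + 64*s^3 + s^2*(72*n + 72) + s*(6*n^2 - 84*n - 202) + 45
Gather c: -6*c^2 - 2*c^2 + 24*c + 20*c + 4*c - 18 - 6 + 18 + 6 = -8*c^2 + 48*c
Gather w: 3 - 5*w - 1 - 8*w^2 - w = -8*w^2 - 6*w + 2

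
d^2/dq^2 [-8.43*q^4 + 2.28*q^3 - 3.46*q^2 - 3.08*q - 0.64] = -101.16*q^2 + 13.68*q - 6.92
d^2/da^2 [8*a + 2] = 0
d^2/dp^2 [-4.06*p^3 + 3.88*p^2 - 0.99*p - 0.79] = 7.76 - 24.36*p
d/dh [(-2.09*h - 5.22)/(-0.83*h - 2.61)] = (0.931509*h + 2.929203)/(0.83*h + 2.61)^3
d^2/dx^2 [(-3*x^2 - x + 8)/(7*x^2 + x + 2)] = 4*(-14*x^3 + 651*x^2 + 105*x - 57)/(343*x^6 + 147*x^5 + 315*x^4 + 85*x^3 + 90*x^2 + 12*x + 8)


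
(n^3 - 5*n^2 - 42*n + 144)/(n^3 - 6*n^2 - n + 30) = (n^2 - 2*n - 48)/(n^2 - 3*n - 10)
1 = 1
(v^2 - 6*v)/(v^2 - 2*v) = (v - 6)/(v - 2)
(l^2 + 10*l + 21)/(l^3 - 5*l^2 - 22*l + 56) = (l^2 + 10*l + 21)/(l^3 - 5*l^2 - 22*l + 56)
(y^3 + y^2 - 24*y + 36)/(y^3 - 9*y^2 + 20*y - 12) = (y^2 + 3*y - 18)/(y^2 - 7*y + 6)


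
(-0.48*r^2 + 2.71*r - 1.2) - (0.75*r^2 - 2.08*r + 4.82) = -1.23*r^2 + 4.79*r - 6.02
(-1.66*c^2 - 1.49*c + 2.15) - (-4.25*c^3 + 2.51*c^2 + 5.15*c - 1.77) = 4.25*c^3 - 4.17*c^2 - 6.64*c + 3.92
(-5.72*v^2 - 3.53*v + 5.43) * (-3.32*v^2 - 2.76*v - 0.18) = 18.9904*v^4 + 27.5068*v^3 - 7.2552*v^2 - 14.3514*v - 0.9774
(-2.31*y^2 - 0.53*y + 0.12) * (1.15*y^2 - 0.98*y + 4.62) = -2.6565*y^4 + 1.6543*y^3 - 10.0148*y^2 - 2.5662*y + 0.5544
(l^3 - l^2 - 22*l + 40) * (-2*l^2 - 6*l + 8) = -2*l^5 - 4*l^4 + 58*l^3 + 44*l^2 - 416*l + 320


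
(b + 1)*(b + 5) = b^2 + 6*b + 5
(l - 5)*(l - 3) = l^2 - 8*l + 15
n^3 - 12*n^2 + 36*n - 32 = (n - 8)*(n - 2)^2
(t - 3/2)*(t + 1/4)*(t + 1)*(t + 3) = t^4 + 11*t^3/4 - 19*t^2/8 - 21*t/4 - 9/8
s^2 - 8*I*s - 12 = (s - 6*I)*(s - 2*I)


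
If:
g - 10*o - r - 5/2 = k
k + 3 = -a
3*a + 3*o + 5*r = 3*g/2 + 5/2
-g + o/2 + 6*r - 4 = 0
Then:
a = 107*r/123 - 203/246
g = 776*r/123 - 520/123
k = -107*r/123 - 535/246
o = 76*r/123 - 56/123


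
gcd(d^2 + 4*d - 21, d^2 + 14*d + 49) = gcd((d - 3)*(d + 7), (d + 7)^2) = d + 7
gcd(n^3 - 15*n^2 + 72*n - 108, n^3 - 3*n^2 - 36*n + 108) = n^2 - 9*n + 18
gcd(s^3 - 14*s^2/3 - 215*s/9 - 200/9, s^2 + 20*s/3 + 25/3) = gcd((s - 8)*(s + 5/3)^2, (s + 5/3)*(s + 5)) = s + 5/3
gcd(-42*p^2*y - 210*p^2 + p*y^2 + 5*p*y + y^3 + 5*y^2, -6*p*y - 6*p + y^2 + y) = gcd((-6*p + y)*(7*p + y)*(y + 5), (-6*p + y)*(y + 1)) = -6*p + y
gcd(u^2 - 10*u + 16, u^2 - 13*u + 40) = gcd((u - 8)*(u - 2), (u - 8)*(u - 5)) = u - 8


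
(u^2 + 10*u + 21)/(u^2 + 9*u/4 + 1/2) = 4*(u^2 + 10*u + 21)/(4*u^2 + 9*u + 2)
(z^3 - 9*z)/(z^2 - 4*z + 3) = z*(z + 3)/(z - 1)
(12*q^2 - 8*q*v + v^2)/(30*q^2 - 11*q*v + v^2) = (2*q - v)/(5*q - v)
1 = 1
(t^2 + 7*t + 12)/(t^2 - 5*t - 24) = (t + 4)/(t - 8)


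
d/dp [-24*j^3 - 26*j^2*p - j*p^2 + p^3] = -26*j^2 - 2*j*p + 3*p^2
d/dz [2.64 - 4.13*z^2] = -8.26*z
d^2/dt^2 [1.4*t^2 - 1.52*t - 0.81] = 2.80000000000000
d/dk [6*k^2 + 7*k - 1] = 12*k + 7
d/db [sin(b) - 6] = cos(b)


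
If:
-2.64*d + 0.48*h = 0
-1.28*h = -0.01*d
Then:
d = 0.00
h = 0.00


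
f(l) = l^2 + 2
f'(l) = 2*l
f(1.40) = 3.96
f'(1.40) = 2.80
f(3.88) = 17.05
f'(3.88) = 7.76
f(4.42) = 21.54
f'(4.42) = 8.84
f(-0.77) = 2.59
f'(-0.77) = -1.54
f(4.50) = 22.25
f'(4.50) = 9.00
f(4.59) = 23.07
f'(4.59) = 9.18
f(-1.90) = 5.61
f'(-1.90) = -3.80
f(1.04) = 3.08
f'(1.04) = 2.08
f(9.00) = 83.00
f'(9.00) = 18.00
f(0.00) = 2.00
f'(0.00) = 0.00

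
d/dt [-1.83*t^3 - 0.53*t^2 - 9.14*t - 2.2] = -5.49*t^2 - 1.06*t - 9.14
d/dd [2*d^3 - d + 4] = 6*d^2 - 1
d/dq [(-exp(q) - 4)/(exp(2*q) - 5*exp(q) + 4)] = ((exp(q) + 4)*(2*exp(q) - 5) - exp(2*q) + 5*exp(q) - 4)*exp(q)/(exp(2*q) - 5*exp(q) + 4)^2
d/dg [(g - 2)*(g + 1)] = 2*g - 1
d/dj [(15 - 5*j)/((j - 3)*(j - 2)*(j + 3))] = 5*(2*j + 1)/((j - 2)^2*(j + 3)^2)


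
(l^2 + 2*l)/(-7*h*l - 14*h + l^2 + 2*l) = -l/(7*h - l)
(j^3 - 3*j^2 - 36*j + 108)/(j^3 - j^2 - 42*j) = (j^2 - 9*j + 18)/(j*(j - 7))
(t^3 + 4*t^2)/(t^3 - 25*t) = t*(t + 4)/(t^2 - 25)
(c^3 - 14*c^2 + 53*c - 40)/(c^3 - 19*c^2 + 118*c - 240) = (c - 1)/(c - 6)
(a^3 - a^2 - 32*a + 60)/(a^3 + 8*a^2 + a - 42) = (a^2 + a - 30)/(a^2 + 10*a + 21)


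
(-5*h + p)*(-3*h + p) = 15*h^2 - 8*h*p + p^2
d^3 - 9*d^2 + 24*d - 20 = (d - 5)*(d - 2)^2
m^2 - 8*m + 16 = (m - 4)^2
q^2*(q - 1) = q^3 - q^2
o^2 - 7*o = o*(o - 7)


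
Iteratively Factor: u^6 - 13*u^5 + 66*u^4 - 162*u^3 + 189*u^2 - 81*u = (u - 3)*(u^5 - 10*u^4 + 36*u^3 - 54*u^2 + 27*u) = (u - 3)^2*(u^4 - 7*u^3 + 15*u^2 - 9*u) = (u - 3)^2*(u - 1)*(u^3 - 6*u^2 + 9*u) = u*(u - 3)^2*(u - 1)*(u^2 - 6*u + 9) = u*(u - 3)^3*(u - 1)*(u - 3)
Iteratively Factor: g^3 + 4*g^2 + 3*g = (g + 3)*(g^2 + g) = g*(g + 3)*(g + 1)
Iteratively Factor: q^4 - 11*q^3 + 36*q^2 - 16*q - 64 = (q + 1)*(q^3 - 12*q^2 + 48*q - 64) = (q - 4)*(q + 1)*(q^2 - 8*q + 16) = (q - 4)^2*(q + 1)*(q - 4)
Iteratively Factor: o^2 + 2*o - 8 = (o - 2)*(o + 4)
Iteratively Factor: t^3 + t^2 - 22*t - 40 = (t + 4)*(t^2 - 3*t - 10) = (t - 5)*(t + 4)*(t + 2)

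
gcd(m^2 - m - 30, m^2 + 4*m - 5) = m + 5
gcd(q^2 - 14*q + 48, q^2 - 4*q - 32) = q - 8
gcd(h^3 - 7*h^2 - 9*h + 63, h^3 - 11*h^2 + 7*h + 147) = h^2 - 4*h - 21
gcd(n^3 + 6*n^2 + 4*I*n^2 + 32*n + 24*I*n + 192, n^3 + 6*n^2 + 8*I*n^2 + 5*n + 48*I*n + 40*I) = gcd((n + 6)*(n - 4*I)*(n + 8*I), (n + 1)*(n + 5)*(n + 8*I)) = n + 8*I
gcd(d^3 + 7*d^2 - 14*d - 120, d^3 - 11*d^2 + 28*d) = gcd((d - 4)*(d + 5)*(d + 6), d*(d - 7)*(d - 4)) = d - 4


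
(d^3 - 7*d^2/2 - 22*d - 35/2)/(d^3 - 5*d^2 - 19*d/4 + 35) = 2*(d^2 - 6*d - 7)/(2*d^2 - 15*d + 28)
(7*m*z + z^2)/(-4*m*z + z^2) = (7*m + z)/(-4*m + z)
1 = 1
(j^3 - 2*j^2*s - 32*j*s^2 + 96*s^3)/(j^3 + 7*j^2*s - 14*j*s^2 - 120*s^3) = (j - 4*s)/(j + 5*s)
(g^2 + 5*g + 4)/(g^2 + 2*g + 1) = (g + 4)/(g + 1)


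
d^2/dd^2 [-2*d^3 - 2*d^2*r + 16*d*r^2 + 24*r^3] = -12*d - 4*r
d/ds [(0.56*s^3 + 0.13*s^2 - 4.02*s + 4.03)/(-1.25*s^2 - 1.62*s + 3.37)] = (-0.7*s^4 - 1.8144*s^3 + 0.426*s^2 + 10.9512*s - 7.0188)/(1.5625*s^4 + 4.05*s^3 - 5.8006*s^2 - 10.9188*s + 11.3569)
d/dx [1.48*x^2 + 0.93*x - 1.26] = 2.96*x + 0.93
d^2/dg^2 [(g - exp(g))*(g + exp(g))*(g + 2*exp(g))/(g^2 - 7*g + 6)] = 2*(g^6*exp(g) - 2*g^5*exp(2*g) - 14*g^5*exp(g) - 9*g^4*exp(3*g) + 30*g^4*exp(2*g) + 47*g^4*exp(g) + 138*g^3*exp(3*g) - 137*g^3*exp(2*g) + 52*g^3*exp(g) + 43*g^3 - 681*g^2*exp(3*g) + 168*g^2*exp(2*g) - 252*g^2*exp(g) - 126*g^2 + 1164*g*exp(3*g) + 30*g*exp(2*g) + 144*g*exp(g) + 108*g - 662*exp(3*g) - 114*exp(2*g) + 72*exp(g))/(g^6 - 21*g^5 + 165*g^4 - 595*g^3 + 990*g^2 - 756*g + 216)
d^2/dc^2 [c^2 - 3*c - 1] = 2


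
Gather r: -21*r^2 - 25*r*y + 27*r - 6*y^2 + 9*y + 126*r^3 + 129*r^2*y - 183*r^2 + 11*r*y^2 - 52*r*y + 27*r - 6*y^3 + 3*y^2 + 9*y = 126*r^3 + r^2*(129*y - 204) + r*(11*y^2 - 77*y + 54) - 6*y^3 - 3*y^2 + 18*y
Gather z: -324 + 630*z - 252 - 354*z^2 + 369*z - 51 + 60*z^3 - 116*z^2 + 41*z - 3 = 60*z^3 - 470*z^2 + 1040*z - 630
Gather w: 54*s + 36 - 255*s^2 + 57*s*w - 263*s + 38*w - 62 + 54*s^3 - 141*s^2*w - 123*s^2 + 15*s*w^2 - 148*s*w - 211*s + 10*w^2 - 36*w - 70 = 54*s^3 - 378*s^2 - 420*s + w^2*(15*s + 10) + w*(-141*s^2 - 91*s + 2) - 96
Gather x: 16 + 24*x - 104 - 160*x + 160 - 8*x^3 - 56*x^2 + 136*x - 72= -8*x^3 - 56*x^2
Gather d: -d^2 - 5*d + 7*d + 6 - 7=-d^2 + 2*d - 1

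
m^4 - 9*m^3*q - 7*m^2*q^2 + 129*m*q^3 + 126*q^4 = (m - 7*q)*(m - 6*q)*(m + q)*(m + 3*q)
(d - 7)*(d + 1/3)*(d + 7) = d^3 + d^2/3 - 49*d - 49/3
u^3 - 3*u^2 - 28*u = u*(u - 7)*(u + 4)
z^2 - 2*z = z*(z - 2)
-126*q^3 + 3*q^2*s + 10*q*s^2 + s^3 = (-3*q + s)*(6*q + s)*(7*q + s)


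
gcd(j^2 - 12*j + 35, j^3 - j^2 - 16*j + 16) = 1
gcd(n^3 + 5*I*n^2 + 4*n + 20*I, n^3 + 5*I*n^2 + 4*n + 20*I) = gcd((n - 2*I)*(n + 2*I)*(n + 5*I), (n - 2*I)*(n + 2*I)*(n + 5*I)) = n^3 + 5*I*n^2 + 4*n + 20*I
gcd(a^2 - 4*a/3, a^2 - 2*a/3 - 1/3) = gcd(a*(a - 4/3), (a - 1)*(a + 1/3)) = 1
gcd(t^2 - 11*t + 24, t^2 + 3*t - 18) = t - 3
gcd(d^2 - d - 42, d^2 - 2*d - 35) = d - 7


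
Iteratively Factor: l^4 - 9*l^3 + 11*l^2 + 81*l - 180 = (l - 5)*(l^3 - 4*l^2 - 9*l + 36) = (l - 5)*(l + 3)*(l^2 - 7*l + 12) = (l - 5)*(l - 3)*(l + 3)*(l - 4)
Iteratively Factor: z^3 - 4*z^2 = (z - 4)*(z^2) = z*(z - 4)*(z)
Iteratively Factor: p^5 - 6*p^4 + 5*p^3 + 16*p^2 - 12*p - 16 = (p + 1)*(p^4 - 7*p^3 + 12*p^2 + 4*p - 16) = (p - 2)*(p + 1)*(p^3 - 5*p^2 + 2*p + 8) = (p - 4)*(p - 2)*(p + 1)*(p^2 - p - 2) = (p - 4)*(p - 2)*(p + 1)^2*(p - 2)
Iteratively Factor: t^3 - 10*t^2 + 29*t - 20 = (t - 4)*(t^2 - 6*t + 5) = (t - 4)*(t - 1)*(t - 5)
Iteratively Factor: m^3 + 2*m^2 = (m + 2)*(m^2) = m*(m + 2)*(m)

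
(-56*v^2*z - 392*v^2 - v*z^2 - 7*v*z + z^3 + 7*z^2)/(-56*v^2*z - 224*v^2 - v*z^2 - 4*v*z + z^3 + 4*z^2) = (z + 7)/(z + 4)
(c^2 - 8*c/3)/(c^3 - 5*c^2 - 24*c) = (8/3 - c)/(-c^2 + 5*c + 24)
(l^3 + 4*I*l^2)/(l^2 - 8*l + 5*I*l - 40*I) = l^2*(l + 4*I)/(l^2 + l*(-8 + 5*I) - 40*I)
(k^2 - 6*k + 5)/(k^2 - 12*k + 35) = (k - 1)/(k - 7)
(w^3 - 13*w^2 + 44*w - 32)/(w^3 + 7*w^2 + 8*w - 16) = (w^2 - 12*w + 32)/(w^2 + 8*w + 16)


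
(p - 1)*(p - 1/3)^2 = p^3 - 5*p^2/3 + 7*p/9 - 1/9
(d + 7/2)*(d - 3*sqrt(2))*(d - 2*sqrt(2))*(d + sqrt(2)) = d^4 - 4*sqrt(2)*d^3 + 7*d^3/2 - 14*sqrt(2)*d^2 + 2*d^2 + 7*d + 12*sqrt(2)*d + 42*sqrt(2)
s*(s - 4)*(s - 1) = s^3 - 5*s^2 + 4*s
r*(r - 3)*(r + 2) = r^3 - r^2 - 6*r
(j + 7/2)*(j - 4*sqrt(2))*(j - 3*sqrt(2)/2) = j^3 - 11*sqrt(2)*j^2/2 + 7*j^2/2 - 77*sqrt(2)*j/4 + 12*j + 42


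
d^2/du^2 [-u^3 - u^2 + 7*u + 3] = -6*u - 2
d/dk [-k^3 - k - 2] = -3*k^2 - 1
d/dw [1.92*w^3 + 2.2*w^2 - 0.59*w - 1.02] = 5.76*w^2 + 4.4*w - 0.59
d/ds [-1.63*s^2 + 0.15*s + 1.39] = 0.15 - 3.26*s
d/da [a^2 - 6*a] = 2*a - 6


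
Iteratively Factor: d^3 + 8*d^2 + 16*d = (d + 4)*(d^2 + 4*d) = d*(d + 4)*(d + 4)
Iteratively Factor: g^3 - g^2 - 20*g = (g)*(g^2 - g - 20) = g*(g + 4)*(g - 5)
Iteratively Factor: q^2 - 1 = (q + 1)*(q - 1)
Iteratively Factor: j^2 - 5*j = (j)*(j - 5)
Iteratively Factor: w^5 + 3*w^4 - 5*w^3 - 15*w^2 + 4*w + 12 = (w - 2)*(w^4 + 5*w^3 + 5*w^2 - 5*w - 6) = (w - 2)*(w + 3)*(w^3 + 2*w^2 - w - 2) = (w - 2)*(w + 1)*(w + 3)*(w^2 + w - 2) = (w - 2)*(w - 1)*(w + 1)*(w + 3)*(w + 2)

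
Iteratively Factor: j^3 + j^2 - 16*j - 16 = (j + 1)*(j^2 - 16) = (j - 4)*(j + 1)*(j + 4)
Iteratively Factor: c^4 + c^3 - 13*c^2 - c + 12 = (c - 3)*(c^3 + 4*c^2 - c - 4) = (c - 3)*(c + 1)*(c^2 + 3*c - 4) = (c - 3)*(c - 1)*(c + 1)*(c + 4)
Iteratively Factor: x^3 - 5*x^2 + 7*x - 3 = (x - 1)*(x^2 - 4*x + 3) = (x - 1)^2*(x - 3)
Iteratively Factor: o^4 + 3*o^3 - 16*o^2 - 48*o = (o + 4)*(o^3 - o^2 - 12*o) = (o + 3)*(o + 4)*(o^2 - 4*o) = o*(o + 3)*(o + 4)*(o - 4)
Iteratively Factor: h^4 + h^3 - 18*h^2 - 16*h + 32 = (h - 1)*(h^3 + 2*h^2 - 16*h - 32) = (h - 1)*(h + 4)*(h^2 - 2*h - 8) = (h - 1)*(h + 2)*(h + 4)*(h - 4)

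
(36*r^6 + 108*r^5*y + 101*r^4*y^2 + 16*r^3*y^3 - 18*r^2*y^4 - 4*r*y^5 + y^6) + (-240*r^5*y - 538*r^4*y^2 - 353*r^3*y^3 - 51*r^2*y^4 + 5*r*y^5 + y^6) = 36*r^6 - 132*r^5*y - 437*r^4*y^2 - 337*r^3*y^3 - 69*r^2*y^4 + r*y^5 + 2*y^6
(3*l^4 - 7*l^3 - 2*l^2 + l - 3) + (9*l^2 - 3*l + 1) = 3*l^4 - 7*l^3 + 7*l^2 - 2*l - 2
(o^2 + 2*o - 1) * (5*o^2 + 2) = 5*o^4 + 10*o^3 - 3*o^2 + 4*o - 2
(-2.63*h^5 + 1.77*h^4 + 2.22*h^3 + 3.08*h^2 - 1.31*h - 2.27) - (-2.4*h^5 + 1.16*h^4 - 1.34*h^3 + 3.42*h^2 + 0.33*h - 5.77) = -0.23*h^5 + 0.61*h^4 + 3.56*h^3 - 0.34*h^2 - 1.64*h + 3.5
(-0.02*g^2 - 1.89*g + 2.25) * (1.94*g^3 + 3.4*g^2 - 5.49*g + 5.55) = -0.0388*g^5 - 3.7346*g^4 - 1.9512*g^3 + 17.9151*g^2 - 22.842*g + 12.4875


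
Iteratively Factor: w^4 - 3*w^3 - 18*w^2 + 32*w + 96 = (w - 4)*(w^3 + w^2 - 14*w - 24) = (w - 4)*(w + 2)*(w^2 - w - 12) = (w - 4)^2*(w + 2)*(w + 3)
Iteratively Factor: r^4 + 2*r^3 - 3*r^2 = (r)*(r^3 + 2*r^2 - 3*r) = r*(r + 3)*(r^2 - r) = r*(r - 1)*(r + 3)*(r)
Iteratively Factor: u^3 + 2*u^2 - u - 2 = (u + 2)*(u^2 - 1) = (u - 1)*(u + 2)*(u + 1)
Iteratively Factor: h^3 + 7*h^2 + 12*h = (h + 4)*(h^2 + 3*h) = (h + 3)*(h + 4)*(h)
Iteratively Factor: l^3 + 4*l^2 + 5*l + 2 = (l + 1)*(l^2 + 3*l + 2) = (l + 1)*(l + 2)*(l + 1)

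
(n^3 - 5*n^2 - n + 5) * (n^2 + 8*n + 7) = n^5 + 3*n^4 - 34*n^3 - 38*n^2 + 33*n + 35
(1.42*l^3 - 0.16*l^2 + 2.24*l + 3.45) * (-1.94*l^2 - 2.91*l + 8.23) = -2.7548*l^5 - 3.8218*l^4 + 7.8066*l^3 - 14.5282*l^2 + 8.3957*l + 28.3935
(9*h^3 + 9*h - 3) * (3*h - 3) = 27*h^4 - 27*h^3 + 27*h^2 - 36*h + 9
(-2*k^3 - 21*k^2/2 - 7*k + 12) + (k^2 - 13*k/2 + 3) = -2*k^3 - 19*k^2/2 - 27*k/2 + 15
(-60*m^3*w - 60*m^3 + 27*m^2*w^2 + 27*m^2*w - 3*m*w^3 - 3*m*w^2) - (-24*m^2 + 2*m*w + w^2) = -60*m^3*w - 60*m^3 + 27*m^2*w^2 + 27*m^2*w + 24*m^2 - 3*m*w^3 - 3*m*w^2 - 2*m*w - w^2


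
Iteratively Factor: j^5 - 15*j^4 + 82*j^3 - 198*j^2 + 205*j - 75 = (j - 1)*(j^4 - 14*j^3 + 68*j^2 - 130*j + 75) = (j - 5)*(j - 1)*(j^3 - 9*j^2 + 23*j - 15) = (j - 5)*(j - 3)*(j - 1)*(j^2 - 6*j + 5) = (j - 5)*(j - 3)*(j - 1)^2*(j - 5)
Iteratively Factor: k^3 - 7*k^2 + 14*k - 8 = (k - 4)*(k^2 - 3*k + 2) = (k - 4)*(k - 2)*(k - 1)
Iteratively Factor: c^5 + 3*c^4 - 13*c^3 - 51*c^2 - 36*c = (c + 3)*(c^4 - 13*c^2 - 12*c) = (c + 3)^2*(c^3 - 3*c^2 - 4*c) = c*(c + 3)^2*(c^2 - 3*c - 4) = c*(c - 4)*(c + 3)^2*(c + 1)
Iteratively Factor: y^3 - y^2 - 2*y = (y - 2)*(y^2 + y) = (y - 2)*(y + 1)*(y)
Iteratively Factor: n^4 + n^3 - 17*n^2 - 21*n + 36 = (n + 3)*(n^3 - 2*n^2 - 11*n + 12) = (n - 4)*(n + 3)*(n^2 + 2*n - 3) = (n - 4)*(n + 3)^2*(n - 1)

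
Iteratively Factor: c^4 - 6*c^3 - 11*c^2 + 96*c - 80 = (c - 1)*(c^3 - 5*c^2 - 16*c + 80) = (c - 1)*(c + 4)*(c^2 - 9*c + 20) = (c - 5)*(c - 1)*(c + 4)*(c - 4)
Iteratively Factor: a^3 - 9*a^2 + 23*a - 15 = (a - 3)*(a^2 - 6*a + 5) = (a - 5)*(a - 3)*(a - 1)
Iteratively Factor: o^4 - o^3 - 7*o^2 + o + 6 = (o + 1)*(o^3 - 2*o^2 - 5*o + 6) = (o + 1)*(o + 2)*(o^2 - 4*o + 3) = (o - 3)*(o + 1)*(o + 2)*(o - 1)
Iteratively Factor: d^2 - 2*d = (d - 2)*(d)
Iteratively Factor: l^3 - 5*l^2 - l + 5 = (l - 1)*(l^2 - 4*l - 5) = (l - 1)*(l + 1)*(l - 5)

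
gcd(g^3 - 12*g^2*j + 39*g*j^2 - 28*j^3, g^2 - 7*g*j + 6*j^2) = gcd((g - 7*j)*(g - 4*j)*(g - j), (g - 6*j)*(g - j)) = g - j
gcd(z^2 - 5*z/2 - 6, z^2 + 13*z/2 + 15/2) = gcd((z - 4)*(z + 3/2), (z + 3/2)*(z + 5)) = z + 3/2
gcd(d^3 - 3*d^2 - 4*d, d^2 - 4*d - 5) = d + 1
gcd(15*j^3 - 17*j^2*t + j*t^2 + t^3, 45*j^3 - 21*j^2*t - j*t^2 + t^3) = -15*j^2 + 2*j*t + t^2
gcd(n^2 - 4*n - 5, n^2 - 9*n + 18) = 1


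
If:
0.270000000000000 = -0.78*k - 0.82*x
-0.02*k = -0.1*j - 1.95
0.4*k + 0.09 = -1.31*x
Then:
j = -19.58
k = -0.40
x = 0.05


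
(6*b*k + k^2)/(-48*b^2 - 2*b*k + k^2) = -k/(8*b - k)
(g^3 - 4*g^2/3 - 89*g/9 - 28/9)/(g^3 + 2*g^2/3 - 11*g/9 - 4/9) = (3*g^2 - 5*g - 28)/(3*g^2 + g - 4)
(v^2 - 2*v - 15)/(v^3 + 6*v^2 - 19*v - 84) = (v - 5)/(v^2 + 3*v - 28)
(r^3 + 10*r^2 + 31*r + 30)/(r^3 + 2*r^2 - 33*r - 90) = (r + 2)/(r - 6)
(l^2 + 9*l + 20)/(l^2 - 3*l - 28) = (l + 5)/(l - 7)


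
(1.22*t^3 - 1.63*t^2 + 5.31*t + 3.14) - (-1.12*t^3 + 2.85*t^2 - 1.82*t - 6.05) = 2.34*t^3 - 4.48*t^2 + 7.13*t + 9.19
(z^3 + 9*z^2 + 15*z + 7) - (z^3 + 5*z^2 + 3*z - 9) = 4*z^2 + 12*z + 16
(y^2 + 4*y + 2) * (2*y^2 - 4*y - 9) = 2*y^4 + 4*y^3 - 21*y^2 - 44*y - 18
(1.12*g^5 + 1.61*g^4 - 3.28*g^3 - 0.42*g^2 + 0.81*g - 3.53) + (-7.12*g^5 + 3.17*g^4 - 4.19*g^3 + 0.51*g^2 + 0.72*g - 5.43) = -6.0*g^5 + 4.78*g^4 - 7.47*g^3 + 0.09*g^2 + 1.53*g - 8.96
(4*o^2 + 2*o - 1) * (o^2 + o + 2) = 4*o^4 + 6*o^3 + 9*o^2 + 3*o - 2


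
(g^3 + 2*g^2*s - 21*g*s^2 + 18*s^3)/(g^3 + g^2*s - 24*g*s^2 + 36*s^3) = (-g + s)/(-g + 2*s)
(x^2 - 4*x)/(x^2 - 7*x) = (x - 4)/(x - 7)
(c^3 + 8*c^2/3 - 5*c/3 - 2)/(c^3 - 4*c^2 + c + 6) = (c^3 + 8*c^2/3 - 5*c/3 - 2)/(c^3 - 4*c^2 + c + 6)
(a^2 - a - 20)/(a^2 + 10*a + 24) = (a - 5)/(a + 6)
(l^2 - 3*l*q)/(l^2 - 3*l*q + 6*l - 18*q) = l/(l + 6)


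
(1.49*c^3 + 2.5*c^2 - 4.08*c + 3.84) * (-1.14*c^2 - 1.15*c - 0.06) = -1.6986*c^5 - 4.5635*c^4 + 1.6868*c^3 + 0.1644*c^2 - 4.1712*c - 0.2304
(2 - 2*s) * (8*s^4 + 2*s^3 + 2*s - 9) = -16*s^5 + 12*s^4 + 4*s^3 - 4*s^2 + 22*s - 18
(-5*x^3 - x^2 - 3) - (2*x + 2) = -5*x^3 - x^2 - 2*x - 5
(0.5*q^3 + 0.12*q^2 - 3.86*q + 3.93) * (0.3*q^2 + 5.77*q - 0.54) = 0.15*q^5 + 2.921*q^4 - 0.7356*q^3 - 21.158*q^2 + 24.7605*q - 2.1222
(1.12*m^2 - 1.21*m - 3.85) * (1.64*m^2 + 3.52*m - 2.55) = 1.8368*m^4 + 1.958*m^3 - 13.4292*m^2 - 10.4665*m + 9.8175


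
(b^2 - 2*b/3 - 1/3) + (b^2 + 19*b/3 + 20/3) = 2*b^2 + 17*b/3 + 19/3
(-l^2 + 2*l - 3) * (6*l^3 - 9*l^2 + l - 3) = -6*l^5 + 21*l^4 - 37*l^3 + 32*l^2 - 9*l + 9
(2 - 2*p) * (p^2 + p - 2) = -2*p^3 + 6*p - 4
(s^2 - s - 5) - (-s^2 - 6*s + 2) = 2*s^2 + 5*s - 7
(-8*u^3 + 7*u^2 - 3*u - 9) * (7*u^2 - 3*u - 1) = -56*u^5 + 73*u^4 - 34*u^3 - 61*u^2 + 30*u + 9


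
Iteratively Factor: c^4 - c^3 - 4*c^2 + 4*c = (c - 1)*(c^3 - 4*c) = (c - 1)*(c + 2)*(c^2 - 2*c) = (c - 2)*(c - 1)*(c + 2)*(c)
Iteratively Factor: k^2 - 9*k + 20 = (k - 5)*(k - 4)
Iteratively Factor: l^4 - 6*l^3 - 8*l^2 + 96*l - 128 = (l + 4)*(l^3 - 10*l^2 + 32*l - 32) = (l - 4)*(l + 4)*(l^2 - 6*l + 8) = (l - 4)^2*(l + 4)*(l - 2)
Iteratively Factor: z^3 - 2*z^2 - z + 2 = (z - 1)*(z^2 - z - 2) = (z - 1)*(z + 1)*(z - 2)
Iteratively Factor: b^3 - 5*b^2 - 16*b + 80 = (b - 4)*(b^2 - b - 20) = (b - 5)*(b - 4)*(b + 4)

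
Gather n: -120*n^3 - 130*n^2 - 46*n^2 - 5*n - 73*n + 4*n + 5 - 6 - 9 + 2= -120*n^3 - 176*n^2 - 74*n - 8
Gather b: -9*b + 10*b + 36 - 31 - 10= b - 5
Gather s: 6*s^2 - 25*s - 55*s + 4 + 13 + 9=6*s^2 - 80*s + 26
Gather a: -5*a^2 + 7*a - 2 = -5*a^2 + 7*a - 2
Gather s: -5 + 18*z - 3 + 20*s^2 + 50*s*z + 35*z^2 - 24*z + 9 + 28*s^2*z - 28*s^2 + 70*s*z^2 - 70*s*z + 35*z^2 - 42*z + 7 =s^2*(28*z - 8) + s*(70*z^2 - 20*z) + 70*z^2 - 48*z + 8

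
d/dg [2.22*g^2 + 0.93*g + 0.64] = 4.44*g + 0.93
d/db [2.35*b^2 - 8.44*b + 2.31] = 4.7*b - 8.44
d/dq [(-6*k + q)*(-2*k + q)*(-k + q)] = 20*k^2 - 18*k*q + 3*q^2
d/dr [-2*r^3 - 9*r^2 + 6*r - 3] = -6*r^2 - 18*r + 6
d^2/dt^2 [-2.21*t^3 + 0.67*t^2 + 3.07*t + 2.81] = 1.34 - 13.26*t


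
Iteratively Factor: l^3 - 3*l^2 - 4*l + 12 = (l - 2)*(l^2 - l - 6) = (l - 2)*(l + 2)*(l - 3)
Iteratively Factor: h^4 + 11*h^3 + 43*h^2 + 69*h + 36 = (h + 3)*(h^3 + 8*h^2 + 19*h + 12) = (h + 3)*(h + 4)*(h^2 + 4*h + 3) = (h + 3)^2*(h + 4)*(h + 1)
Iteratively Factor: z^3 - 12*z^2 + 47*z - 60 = (z - 3)*(z^2 - 9*z + 20) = (z - 5)*(z - 3)*(z - 4)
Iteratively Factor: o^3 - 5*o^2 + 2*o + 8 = (o - 2)*(o^2 - 3*o - 4) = (o - 2)*(o + 1)*(o - 4)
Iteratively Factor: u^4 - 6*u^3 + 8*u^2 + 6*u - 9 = (u - 3)*(u^3 - 3*u^2 - u + 3) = (u - 3)*(u - 1)*(u^2 - 2*u - 3) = (u - 3)^2*(u - 1)*(u + 1)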